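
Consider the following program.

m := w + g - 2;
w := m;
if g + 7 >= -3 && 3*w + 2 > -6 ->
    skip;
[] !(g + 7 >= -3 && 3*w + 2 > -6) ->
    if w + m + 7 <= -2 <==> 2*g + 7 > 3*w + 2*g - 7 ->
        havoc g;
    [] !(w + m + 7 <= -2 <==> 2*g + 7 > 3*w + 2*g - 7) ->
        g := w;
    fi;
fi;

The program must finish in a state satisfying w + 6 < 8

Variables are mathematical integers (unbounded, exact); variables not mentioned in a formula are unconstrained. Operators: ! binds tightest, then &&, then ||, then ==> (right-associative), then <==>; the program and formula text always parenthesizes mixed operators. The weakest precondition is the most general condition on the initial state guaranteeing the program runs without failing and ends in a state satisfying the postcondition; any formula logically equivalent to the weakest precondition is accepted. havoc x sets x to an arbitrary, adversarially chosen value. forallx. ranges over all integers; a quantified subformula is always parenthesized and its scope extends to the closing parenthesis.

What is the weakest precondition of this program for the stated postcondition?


Working backward. After the program, the postcondition w + 6 < 8 must hold; in canonical form it is w < 2.
Then branch requires w < 2; else branch requires ((m + w <= -9 <==> 3*w < 14) ==> w < 2) && ((!(m + w <= -9 <==> 3*w < 14)) ==> w < 2).
Before the if: ((g >= -10 && 3*w > -8) ==> w < 2) && ((!(g >= -10 && 3*w > -8)) ==> (((m + w <= -9 <==> 3*w < 14) ==> w < 2) && ((!(m + w <= -9 <==> 3*w < 14)) ==> w < 2)))
Before w := m: ((g >= -10 && 3*m > -8) ==> m < 2) && ((!(g >= -10 && 3*m > -8)) ==> (((2*m <= -9 <==> 3*m < 14) ==> m < 2) && ((!(2*m <= -9 <==> 3*m < 14)) ==> m < 2)))
Before m := w + g - 2: ((g >= -10 && 3*g + 3*w > -2) ==> g + w < 4) && ((!(g >= -10 && 3*g + 3*w > -2)) ==> (((2*g + 2*w <= -5 <==> 3*g + 3*w < 20) ==> g + w < 4) && ((!(2*g + 2*w <= -5 <==> 3*g + 3*w < 20)) ==> g + w < 4)))
Answer: WP = ((g >= -10 && 3*g + 3*w > -2) ==> g + w < 4) && ((!(g >= -10 && 3*g + 3*w > -2)) ==> (((2*g + 2*w <= -5 <==> 3*g + 3*w < 20) ==> g + w < 4) && ((!(2*g + 2*w <= -5 <==> 3*g + 3*w < 20)) ==> g + w < 4)))


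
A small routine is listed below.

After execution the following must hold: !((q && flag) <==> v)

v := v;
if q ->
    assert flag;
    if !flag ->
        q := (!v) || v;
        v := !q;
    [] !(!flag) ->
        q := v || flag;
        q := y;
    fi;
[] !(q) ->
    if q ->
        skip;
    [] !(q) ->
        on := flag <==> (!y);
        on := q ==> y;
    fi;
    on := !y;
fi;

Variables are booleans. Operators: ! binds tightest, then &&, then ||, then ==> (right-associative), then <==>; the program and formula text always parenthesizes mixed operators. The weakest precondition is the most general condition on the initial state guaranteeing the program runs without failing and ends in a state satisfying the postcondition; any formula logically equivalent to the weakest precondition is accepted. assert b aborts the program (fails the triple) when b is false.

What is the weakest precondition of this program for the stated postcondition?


Working backward. After the program, !((q && flag) <==> v) must hold.
Then branch requires flag && ((!flag) ==> flag) && (flag ==> (!((y && flag) <==> v))); else branch requires (q ==> (!((q && flag) <==> v))) && ((!q) ==> (!((q && flag) <==> v))).
Before the if: (q ==> (flag && ((!flag) ==> flag) && (flag ==> (!((y && flag) <==> v))))) && ((!q) ==> ((q ==> (!((q && flag) <==> v))) && ((!q) ==> (!((q && flag) <==> v)))))
Before v := v: (q ==> (flag && ((!flag) ==> flag) && (flag ==> (!((y && flag) <==> v))))) && ((!q) ==> ((q ==> (!((q && flag) <==> v))) && ((!q) ==> (!((q && flag) <==> v)))))
Answer: WP = (q ==> (flag && ((!flag) ==> flag) && (flag ==> (!((y && flag) <==> v))))) && ((!q) ==> ((q ==> (!((q && flag) <==> v))) && ((!q) ==> (!((q && flag) <==> v)))))


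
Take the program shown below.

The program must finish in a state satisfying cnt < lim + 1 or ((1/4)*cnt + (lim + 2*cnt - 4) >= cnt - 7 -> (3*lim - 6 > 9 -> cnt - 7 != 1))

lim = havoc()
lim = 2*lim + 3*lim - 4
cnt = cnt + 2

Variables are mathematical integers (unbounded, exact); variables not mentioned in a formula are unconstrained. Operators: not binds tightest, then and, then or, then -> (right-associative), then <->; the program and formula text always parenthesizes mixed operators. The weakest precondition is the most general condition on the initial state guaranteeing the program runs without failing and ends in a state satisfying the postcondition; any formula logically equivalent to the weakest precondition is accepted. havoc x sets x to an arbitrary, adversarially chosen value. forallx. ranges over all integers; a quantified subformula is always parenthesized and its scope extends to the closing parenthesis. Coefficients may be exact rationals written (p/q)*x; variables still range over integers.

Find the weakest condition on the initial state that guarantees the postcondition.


Working backward. After the program, the postcondition cnt < lim + 1 or ((1/4)*cnt + (lim + 2*cnt - 4) >= cnt - 7 -> (3*lim - 6 > 9 -> cnt - 7 != 1)) must hold; in canonical form it is cnt < lim + 1 or ((5/4)*cnt + lim >= -3 -> (3*lim > 15 -> cnt != 8)).
Before cnt := cnt + 2: cnt < lim - 1 or ((5/4)*cnt + lim >= -11/2 -> (3*lim > 15 -> cnt != 6))
Before lim := 2*lim + 3*lim - 4: cnt < 5*lim - 5 or ((5/4)*cnt + 5*lim >= -3/2 -> (15*lim > 27 -> cnt != 6))
Before havoc lim: forall lim_1. (cnt < 5*lim_1 - 5 or ((5/4)*cnt + 5*lim_1 >= -3/2 -> (15*lim_1 > 27 -> cnt != 6)))
Answer: WP = forall lim_1. (cnt < 5*lim_1 - 5 or ((5/4)*cnt + 5*lim_1 >= -3/2 -> (15*lim_1 > 27 -> cnt != 6)))


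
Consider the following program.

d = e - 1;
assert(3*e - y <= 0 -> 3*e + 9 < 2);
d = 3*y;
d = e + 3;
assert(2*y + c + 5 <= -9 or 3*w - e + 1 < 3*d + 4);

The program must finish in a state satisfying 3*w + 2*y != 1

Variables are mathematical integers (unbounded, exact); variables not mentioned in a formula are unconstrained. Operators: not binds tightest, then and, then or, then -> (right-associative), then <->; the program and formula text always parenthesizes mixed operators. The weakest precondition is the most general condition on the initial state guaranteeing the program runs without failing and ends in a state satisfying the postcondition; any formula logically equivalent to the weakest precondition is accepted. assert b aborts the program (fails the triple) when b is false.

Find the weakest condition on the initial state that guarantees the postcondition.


Working backward. After the program, 3*w + 2*y != 1 must hold.
Before assert 2*y + c + 5 <= -9 or 3*w - e + 1 < 3*d + 4: (c + 2*y <= -14 or 3*w < 3*d + e + 3) and 3*w + 2*y != 1
Before d := e + 3: (c + 2*y <= -14 or 3*w < 4*e + 12) and 3*w + 2*y != 1
Before d := 3*y: (c + 2*y <= -14 or 3*w < 4*e + 12) and 3*w + 2*y != 1
Before assert 3*e - y <= 0 -> 3*e + 9 < 2: (3*e <= y -> 3*e < -7) and (c + 2*y <= -14 or 3*w < 4*e + 12) and 3*w + 2*y != 1
Before d := e - 1: (3*e <= y -> 3*e < -7) and (c + 2*y <= -14 or 3*w < 4*e + 12) and 3*w + 2*y != 1
Answer: WP = (3*e <= y -> 3*e < -7) and (c + 2*y <= -14 or 3*w < 4*e + 12) and 3*w + 2*y != 1


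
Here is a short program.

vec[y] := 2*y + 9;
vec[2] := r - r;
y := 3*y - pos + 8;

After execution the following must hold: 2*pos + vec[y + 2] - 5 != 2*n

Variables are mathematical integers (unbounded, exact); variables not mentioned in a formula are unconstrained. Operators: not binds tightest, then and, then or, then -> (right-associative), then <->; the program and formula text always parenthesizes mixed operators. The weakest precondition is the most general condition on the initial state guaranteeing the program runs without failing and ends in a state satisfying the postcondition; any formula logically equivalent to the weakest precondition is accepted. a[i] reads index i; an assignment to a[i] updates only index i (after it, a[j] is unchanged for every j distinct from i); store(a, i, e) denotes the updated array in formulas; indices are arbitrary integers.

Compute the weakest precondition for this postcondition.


Working backward. After the program, the postcondition 2*pos + vec[y + 2] - 5 != 2*n must hold; in canonical form it is vec[y + 2] + 2*pos != 2*n + 5.
Before y := 3*y - pos + 8: vec[-pos + 3*y + 10] + 2*pos != 2*n + 5
Before vec[2] := r - r: store(vec, 2, 0)[-pos + 3*y + 10] + 2*pos != 2*n + 5
Before vec[y] := 2*y + 9: store(store(vec, y, 2*y + 9), 2, 0)[-pos + 3*y + 10] + 2*pos != 2*n + 5
Answer: WP = store(store(vec, y, 2*y + 9), 2, 0)[-pos + 3*y + 10] + 2*pos != 2*n + 5


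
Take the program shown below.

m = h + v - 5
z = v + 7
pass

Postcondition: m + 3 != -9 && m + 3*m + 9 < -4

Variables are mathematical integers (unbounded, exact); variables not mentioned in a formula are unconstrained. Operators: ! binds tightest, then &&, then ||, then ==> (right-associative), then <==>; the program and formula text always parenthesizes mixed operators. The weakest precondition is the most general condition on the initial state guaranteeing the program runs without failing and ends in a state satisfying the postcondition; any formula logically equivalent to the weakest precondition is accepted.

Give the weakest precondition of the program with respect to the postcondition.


Working backward. After the program, the postcondition m + 3 != -9 && m + 3*m + 9 < -4 must hold; in canonical form it is m != -12 && 4*m < -13.
Before skip: m != -12 && 4*m < -13
Before z := v + 7: m != -12 && 4*m < -13
Before m := h + v - 5: h + v != -7 && 4*h + 4*v < 7
Answer: WP = h + v != -7 && 4*h + 4*v < 7


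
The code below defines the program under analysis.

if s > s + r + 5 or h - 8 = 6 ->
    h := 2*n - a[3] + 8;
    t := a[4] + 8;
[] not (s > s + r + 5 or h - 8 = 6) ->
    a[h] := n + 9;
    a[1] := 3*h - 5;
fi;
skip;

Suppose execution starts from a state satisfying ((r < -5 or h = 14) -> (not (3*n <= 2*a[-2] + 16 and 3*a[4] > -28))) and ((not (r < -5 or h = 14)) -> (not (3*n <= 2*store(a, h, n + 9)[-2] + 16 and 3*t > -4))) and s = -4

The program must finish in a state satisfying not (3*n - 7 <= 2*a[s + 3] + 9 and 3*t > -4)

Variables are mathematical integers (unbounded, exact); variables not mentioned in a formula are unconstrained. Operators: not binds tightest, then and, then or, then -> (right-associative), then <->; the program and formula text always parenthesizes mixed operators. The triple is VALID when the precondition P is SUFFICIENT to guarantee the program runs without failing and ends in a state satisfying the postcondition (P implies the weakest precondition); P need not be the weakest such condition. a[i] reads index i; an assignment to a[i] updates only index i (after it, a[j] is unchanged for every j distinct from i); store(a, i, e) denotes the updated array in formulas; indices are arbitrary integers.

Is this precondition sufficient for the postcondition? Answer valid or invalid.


Working backward. After the program, the postcondition not (3*n - 7 <= 2*a[s + 3] + 9 and 3*t > -4) must hold; in canonical form it is not (3*n <= 2*a[s + 3] + 16 and 3*t > -4).
Before skip: not (3*n <= 2*a[s + 3] + 16 and 3*t > -4)
Then branch requires not (3*n <= 2*a[s + 3] + 16 and 3*a[4] > -28); else branch requires not (3*n <= 2*store(store(a, h, n + 9), 1, 3*h - 5)[s + 3] + 16 and 3*t > -4).
Before the if: ((r < -5 or h = 14) -> (not (3*n <= 2*a[s + 3] + 16 and 3*a[4] > -28))) and ((not (r < -5 or h = 14)) -> (not (3*n <= 2*store(store(a, h, n + 9), 1, 3*h - 5)[s + 3] + 16 and 3*t > -4)))
The weakest precondition is ((r < -5 or h = 14) -> (not (3*n <= 2*a[s + 3] + 16 and 3*a[4] > -28))) and ((not (r < -5 or h = 14)) -> (not (3*n <= 2*store(store(a, h, n + 9), 1, 3*h - 5)[s + 3] + 16 and 3*t > -4))).
Check whether ((r < -5 or h = 14) -> (not (3*n <= 2*a[-2] + 16 and 3*a[4] > -28))) and ((not (r < -5 or h = 14)) -> (not (3*n <= 2*store(a, h, n + 9)[-2] + 16 and 3*t > -4))) and s = -4 implies it.
Countermodel: at the initial state a = {[-2] = -7, [-1] = 2, [1] = 2, [4] = 2, elsewhere 2}, h = -1, n = 1, r = -5, s = -4, t = -1, the precondition holds but the weakest precondition fails.
Answer: invalid


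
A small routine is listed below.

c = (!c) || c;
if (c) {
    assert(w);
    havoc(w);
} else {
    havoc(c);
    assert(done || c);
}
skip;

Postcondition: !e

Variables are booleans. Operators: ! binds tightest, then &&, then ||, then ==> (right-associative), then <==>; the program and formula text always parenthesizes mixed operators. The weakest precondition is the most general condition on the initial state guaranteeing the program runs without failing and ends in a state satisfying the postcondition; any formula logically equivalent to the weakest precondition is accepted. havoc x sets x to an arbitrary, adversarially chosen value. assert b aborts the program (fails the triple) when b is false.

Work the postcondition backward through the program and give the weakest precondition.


Working backward. After the program, !e must hold.
Before skip: !e
Then branch requires w && (!e); else branch requires (!e) && done.
Before the if: (c ==> (w && (!e))) && ((!c) ==> ((!e) && done))
Before c := (!c) || c: w && (!e)
Answer: WP = w && (!e)


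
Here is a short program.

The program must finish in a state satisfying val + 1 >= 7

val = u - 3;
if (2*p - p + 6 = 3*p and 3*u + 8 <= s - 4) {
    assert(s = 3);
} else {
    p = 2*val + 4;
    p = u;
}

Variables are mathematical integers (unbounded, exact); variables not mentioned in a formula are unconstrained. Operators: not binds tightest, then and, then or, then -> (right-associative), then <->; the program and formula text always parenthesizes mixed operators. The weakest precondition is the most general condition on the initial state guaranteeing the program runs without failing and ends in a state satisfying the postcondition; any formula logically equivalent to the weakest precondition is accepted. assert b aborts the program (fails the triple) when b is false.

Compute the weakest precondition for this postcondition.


Working backward. After the program, the postcondition val + 1 >= 7 must hold; in canonical form it is val >= 6.
Then branch requires s = 3 and val >= 6; else branch requires val >= 6.
Before the if: ((2*p = 6 and 3*u <= s - 12) -> (s = 3 and val >= 6)) and ((not (2*p = 6 and 3*u <= s - 12)) -> val >= 6)
Before val := u - 3: ((2*p = 6 and 3*u <= s - 12) -> (s = 3 and u >= 9)) and ((not (2*p = 6 and 3*u <= s - 12)) -> u >= 9)
Answer: WP = ((2*p = 6 and 3*u <= s - 12) -> (s = 3 and u >= 9)) and ((not (2*p = 6 and 3*u <= s - 12)) -> u >= 9)


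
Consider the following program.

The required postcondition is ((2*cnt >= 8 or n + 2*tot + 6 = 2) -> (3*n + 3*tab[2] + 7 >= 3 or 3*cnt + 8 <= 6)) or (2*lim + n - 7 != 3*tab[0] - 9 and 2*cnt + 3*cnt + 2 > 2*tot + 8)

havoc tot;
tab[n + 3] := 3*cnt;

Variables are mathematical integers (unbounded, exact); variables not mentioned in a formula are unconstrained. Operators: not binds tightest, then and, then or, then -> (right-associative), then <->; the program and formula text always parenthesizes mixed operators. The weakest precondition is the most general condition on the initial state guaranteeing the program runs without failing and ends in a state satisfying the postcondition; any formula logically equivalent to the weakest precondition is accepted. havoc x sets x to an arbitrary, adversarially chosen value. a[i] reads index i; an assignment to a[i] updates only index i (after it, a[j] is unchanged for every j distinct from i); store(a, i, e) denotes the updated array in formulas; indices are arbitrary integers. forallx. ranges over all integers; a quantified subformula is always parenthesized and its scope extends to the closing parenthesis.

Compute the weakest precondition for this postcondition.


Working backward. After the program, the postcondition ((2*cnt >= 8 or n + 2*tot + 6 = 2) -> (3*n + 3*tab[2] + 7 >= 3 or 3*cnt + 8 <= 6)) or (2*lim + n - 7 != 3*tab[0] - 9 and 2*cnt + 3*cnt + 2 > 2*tot + 8) must hold; in canonical form it is ((2*cnt >= 8 or n + 2*tot = -4) -> (3*tab[2] + 3*n >= -4 or 3*cnt <= -2)) or (2*lim + n != 3*tab[0] - 2 and 5*cnt > 2*tot + 6).
Before tab[n + 3] := 3*cnt: ((2*cnt >= 8 or n + 2*tot = -4) -> (3*store(tab, n + 3, 3*cnt)[2] + 3*n >= -4 or 3*cnt <= -2)) or (2*lim + n != 3*store(tab, n + 3, 3*cnt)[0] - 2 and 5*cnt > 2*tot + 6)
Before havoc tot: forall tot_1. (((2*cnt >= 8 or n + 2*tot_1 = -4) -> (3*store(tab, n + 3, 3*cnt)[2] + 3*n >= -4 or 3*cnt <= -2)) or (2*lim + n != 3*store(tab, n + 3, 3*cnt)[0] - 2 and 5*cnt > 2*tot_1 + 6))
Answer: WP = forall tot_1. (((2*cnt >= 8 or n + 2*tot_1 = -4) -> (3*store(tab, n + 3, 3*cnt)[2] + 3*n >= -4 or 3*cnt <= -2)) or (2*lim + n != 3*store(tab, n + 3, 3*cnt)[0] - 2 and 5*cnt > 2*tot_1 + 6))


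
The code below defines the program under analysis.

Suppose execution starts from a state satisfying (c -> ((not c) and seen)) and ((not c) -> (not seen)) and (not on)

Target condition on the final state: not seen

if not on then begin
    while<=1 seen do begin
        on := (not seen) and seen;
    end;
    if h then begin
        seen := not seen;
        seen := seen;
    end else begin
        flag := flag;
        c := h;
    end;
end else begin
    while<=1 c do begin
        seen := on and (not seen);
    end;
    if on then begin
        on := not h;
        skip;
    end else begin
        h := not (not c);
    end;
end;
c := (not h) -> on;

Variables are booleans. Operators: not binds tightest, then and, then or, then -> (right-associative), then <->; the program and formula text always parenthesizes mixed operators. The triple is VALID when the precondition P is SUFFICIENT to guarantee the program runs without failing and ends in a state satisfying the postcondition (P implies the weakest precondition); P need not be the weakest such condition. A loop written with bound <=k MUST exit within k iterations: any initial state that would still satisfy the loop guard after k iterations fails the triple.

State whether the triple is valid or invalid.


Working backward. After the program, not seen must hold.
Before c := (not h) -> on: not seen
Then branch requires (seen -> ((not seen) and (h -> seen) and ((not h) -> (not seen)))) and ((not seen) -> ((h -> seen) and ((not h) -> (not seen)))); else branch requires (c -> ((not c) and (on -> (not (on and (not seen)))) and ((not on) -> (not (on and (not seen)))))) and ((not c) -> ((on -> (not seen)) and ((not on) -> (not seen)))).
Before the if: ((not on) -> ((seen -> ((not seen) and (h -> seen) and ((not h) -> (not seen)))) and ((not seen) -> ((h -> seen) and ((not h) -> (not seen)))))) and (on -> ((c -> ((not c) and (on -> (not (on and (not seen)))) and ((not on) -> (not (on and (not seen)))))) and ((not c) -> ((on -> (not seen)) and ((not on) -> (not seen))))))
The weakest precondition is ((not on) -> ((seen -> ((not seen) and (h -> seen) and ((not h) -> (not seen)))) and ((not seen) -> ((h -> seen) and ((not h) -> (not seen)))))) and (on -> ((c -> ((not c) and (on -> (not (on and (not seen)))) and ((not on) -> (not (on and (not seen)))))) and ((not c) -> ((on -> (not seen)) and ((not on) -> (not seen)))))).
Check whether (c -> ((not c) and seen)) and ((not c) -> (not seen)) and (not on) implies it.
Countermodel: at the initial state c = false, h = true, on = false, seen = false, the precondition holds but the weakest precondition fails.
Answer: invalid


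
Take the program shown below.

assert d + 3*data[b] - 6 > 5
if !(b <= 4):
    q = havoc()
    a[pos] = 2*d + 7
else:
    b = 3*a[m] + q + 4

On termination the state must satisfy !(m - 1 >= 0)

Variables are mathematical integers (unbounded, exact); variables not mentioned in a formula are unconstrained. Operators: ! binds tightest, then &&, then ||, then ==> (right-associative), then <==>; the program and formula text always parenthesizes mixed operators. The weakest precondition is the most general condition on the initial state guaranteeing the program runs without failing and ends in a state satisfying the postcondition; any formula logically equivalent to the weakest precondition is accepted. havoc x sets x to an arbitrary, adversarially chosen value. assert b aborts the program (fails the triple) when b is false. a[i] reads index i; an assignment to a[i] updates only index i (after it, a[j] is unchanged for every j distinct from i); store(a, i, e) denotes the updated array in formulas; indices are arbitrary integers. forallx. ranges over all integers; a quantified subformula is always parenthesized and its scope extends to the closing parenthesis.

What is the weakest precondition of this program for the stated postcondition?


Working backward. After the program, the postcondition !(m - 1 >= 0) must hold; in canonical form it is !(m >= 1).
Then branch requires !(m >= 1); else branch requires !(m >= 1).
Before the if: ((!(b <= 4)) ==> (!(m >= 1))) && (b <= 4 ==> (!(m >= 1)))
Before assert d + 3*data[b] - 6 > 5: 3*data[b] + d > 11 && ((!(b <= 4)) ==> (!(m >= 1))) && (b <= 4 ==> (!(m >= 1)))
Answer: WP = 3*data[b] + d > 11 && ((!(b <= 4)) ==> (!(m >= 1))) && (b <= 4 ==> (!(m >= 1)))


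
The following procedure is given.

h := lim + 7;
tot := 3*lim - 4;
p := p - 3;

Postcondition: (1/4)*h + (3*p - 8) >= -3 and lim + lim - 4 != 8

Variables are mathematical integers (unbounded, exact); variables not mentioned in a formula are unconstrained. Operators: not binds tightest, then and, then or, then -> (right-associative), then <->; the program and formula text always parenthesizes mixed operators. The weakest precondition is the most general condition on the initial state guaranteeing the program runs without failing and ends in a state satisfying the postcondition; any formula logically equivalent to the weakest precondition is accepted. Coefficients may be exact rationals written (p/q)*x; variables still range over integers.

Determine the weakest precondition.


Working backward. After the program, the postcondition (1/4)*h + (3*p - 8) >= -3 and lim + lim - 4 != 8 must hold; in canonical form it is (1/4)*h + 3*p >= 5 and 2*lim != 12.
Before p := p - 3: (1/4)*h + 3*p >= 14 and 2*lim != 12
Before tot := 3*lim - 4: (1/4)*h + 3*p >= 14 and 2*lim != 12
Before h := lim + 7: (1/4)*lim + 3*p >= 49/4 and 2*lim != 12
Answer: WP = (1/4)*lim + 3*p >= 49/4 and 2*lim != 12


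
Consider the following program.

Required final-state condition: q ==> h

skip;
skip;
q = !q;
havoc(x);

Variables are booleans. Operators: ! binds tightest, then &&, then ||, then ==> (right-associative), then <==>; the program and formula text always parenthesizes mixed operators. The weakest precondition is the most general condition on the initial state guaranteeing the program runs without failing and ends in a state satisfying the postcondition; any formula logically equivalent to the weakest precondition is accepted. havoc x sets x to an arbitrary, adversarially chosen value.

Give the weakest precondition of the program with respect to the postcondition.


Working backward. After the program, q ==> h must hold.
Before havoc x: q ==> h
Before q := !q: (!q) ==> h
Before skip: (!q) ==> h
Before skip: (!q) ==> h
Answer: WP = (!q) ==> h


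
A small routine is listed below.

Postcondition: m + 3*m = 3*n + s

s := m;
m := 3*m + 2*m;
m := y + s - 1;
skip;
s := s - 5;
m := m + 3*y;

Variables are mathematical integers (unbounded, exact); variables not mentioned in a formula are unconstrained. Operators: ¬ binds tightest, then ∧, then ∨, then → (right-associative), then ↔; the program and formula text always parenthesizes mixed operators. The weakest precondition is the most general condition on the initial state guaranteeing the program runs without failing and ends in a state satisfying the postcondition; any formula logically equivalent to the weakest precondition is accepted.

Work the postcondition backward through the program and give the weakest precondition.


Working backward. After the program, the postcondition m + 3*m = 3*n + s must hold; in canonical form it is 4*m = 3*n + s.
Before m := m + 3*y: 4*m + 12*y = 3*n + s
Before s := s - 5: 4*m + 12*y = 3*n + s - 5
Before skip: 4*m + 12*y = 3*n + s - 5
Before m := y + s - 1: 3*s + 16*y = 3*n - 1
Before m := 3*m + 2*m: 3*s + 16*y = 3*n - 1
Before s := m: 3*m + 16*y = 3*n - 1
Answer: WP = 3*m + 16*y = 3*n - 1


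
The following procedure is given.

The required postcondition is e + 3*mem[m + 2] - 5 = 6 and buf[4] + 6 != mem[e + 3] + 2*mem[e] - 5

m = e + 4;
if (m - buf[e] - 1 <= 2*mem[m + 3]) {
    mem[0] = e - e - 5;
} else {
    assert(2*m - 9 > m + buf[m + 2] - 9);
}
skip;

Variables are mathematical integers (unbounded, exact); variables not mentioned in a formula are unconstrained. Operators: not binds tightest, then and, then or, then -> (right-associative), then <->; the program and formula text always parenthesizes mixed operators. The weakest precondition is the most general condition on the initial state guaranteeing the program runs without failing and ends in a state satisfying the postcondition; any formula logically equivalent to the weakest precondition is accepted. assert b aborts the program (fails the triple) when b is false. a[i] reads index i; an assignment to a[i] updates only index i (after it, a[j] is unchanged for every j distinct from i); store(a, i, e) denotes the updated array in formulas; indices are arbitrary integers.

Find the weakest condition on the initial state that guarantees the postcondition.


Working backward. After the program, the postcondition e + 3*mem[m + 2] - 5 = 6 and buf[4] + 6 != mem[e + 3] + 2*mem[e] - 5 must hold; in canonical form it is 3*mem[m + 2] + e = 11 and buf[4] != mem[e + 3] + 2*mem[e] - 11.
Before skip: 3*mem[m + 2] + e = 11 and buf[4] != mem[e + 3] + 2*mem[e] - 11
Then branch requires 3*store(mem, 0, -5)[m + 2] + e = 11 and buf[4] != store(mem, 0, -5)[e + 3] + 2*store(mem, 0, -5)[e] - 11; else branch requires m > buf[m + 2] and 3*mem[m + 2] + e = 11 and buf[4] != mem[e + 3] + 2*mem[e] - 11.
Before the if: (m <= buf[e] + 2*mem[m + 3] + 1 -> (3*store(mem, 0, -5)[m + 2] + e = 11 and buf[4] != store(mem, 0, -5)[e + 3] + 2*store(mem, 0, -5)[e] - 11)) and ((not (m <= buf[e] + 2*mem[m + 3] + 1)) -> (m > buf[m + 2] and 3*mem[m + 2] + e = 11 and buf[4] != mem[e + 3] + 2*mem[e] - 11))
Before m := e + 4: (e <= buf[e] + 2*mem[e + 7] - 3 -> (3*store(mem, 0, -5)[e + 6] + e = 11 and buf[4] != store(mem, 0, -5)[e + 3] + 2*store(mem, 0, -5)[e] - 11)) and ((not (e <= buf[e] + 2*mem[e + 7] - 3)) -> (e > buf[e + 6] - 4 and 3*mem[e + 6] + e = 11 and buf[4] != mem[e + 3] + 2*mem[e] - 11))
Answer: WP = (e <= buf[e] + 2*mem[e + 7] - 3 -> (3*store(mem, 0, -5)[e + 6] + e = 11 and buf[4] != store(mem, 0, -5)[e + 3] + 2*store(mem, 0, -5)[e] - 11)) and ((not (e <= buf[e] + 2*mem[e + 7] - 3)) -> (e > buf[e + 6] - 4 and 3*mem[e + 6] + e = 11 and buf[4] != mem[e + 3] + 2*mem[e] - 11))


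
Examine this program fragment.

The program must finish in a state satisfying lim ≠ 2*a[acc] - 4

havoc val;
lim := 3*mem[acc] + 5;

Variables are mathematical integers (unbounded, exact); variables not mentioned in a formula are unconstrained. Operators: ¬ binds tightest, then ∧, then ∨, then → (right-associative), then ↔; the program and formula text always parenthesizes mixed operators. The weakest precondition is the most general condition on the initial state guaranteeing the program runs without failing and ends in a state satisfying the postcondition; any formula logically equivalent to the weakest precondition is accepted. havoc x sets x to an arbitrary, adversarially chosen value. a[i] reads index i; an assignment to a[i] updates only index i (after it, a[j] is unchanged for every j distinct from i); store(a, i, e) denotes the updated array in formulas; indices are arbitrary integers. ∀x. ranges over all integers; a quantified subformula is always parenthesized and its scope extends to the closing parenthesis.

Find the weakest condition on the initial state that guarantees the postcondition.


Working backward. After the program, lim ≠ 2*a[acc] - 4 must hold.
Before lim := 3*mem[acc] + 5: 3*mem[acc] ≠ 2*a[acc] - 9
Before havoc val: 3*mem[acc] ≠ 2*a[acc] - 9
Answer: WP = 3*mem[acc] ≠ 2*a[acc] - 9


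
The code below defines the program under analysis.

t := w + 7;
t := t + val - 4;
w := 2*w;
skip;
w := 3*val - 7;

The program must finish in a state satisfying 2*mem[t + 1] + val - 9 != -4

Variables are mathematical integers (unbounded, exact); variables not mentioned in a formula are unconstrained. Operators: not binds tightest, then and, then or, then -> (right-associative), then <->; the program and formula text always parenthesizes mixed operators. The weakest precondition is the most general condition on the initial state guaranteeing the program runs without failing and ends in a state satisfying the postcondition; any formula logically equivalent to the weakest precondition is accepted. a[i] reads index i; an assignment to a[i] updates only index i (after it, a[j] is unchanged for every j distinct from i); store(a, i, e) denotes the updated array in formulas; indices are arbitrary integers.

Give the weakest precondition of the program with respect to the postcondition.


Working backward. After the program, the postcondition 2*mem[t + 1] + val - 9 != -4 must hold; in canonical form it is 2*mem[t + 1] + val != 5.
Before w := 3*val - 7: 2*mem[t + 1] + val != 5
Before skip: 2*mem[t + 1] + val != 5
Before w := 2*w: 2*mem[t + 1] + val != 5
Before t := t + val - 4: 2*mem[t + val - 3] + val != 5
Before t := w + 7: 2*mem[val + w + 4] + val != 5
Answer: WP = 2*mem[val + w + 4] + val != 5


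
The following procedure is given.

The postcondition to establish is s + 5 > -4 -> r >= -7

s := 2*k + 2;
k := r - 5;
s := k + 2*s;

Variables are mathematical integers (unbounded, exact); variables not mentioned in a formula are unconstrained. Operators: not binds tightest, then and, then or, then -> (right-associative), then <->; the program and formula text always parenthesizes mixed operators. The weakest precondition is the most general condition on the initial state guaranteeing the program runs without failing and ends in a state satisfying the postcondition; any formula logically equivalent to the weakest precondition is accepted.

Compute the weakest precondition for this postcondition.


Working backward. After the program, the postcondition s + 5 > -4 -> r >= -7 must hold; in canonical form it is s > -9 -> r >= -7.
Before s := k + 2*s: k + 2*s > -9 -> r >= -7
Before k := r - 5: r + 2*s > -4 -> r >= -7
Before s := 2*k + 2: 4*k + r > -8 -> r >= -7
Answer: WP = 4*k + r > -8 -> r >= -7


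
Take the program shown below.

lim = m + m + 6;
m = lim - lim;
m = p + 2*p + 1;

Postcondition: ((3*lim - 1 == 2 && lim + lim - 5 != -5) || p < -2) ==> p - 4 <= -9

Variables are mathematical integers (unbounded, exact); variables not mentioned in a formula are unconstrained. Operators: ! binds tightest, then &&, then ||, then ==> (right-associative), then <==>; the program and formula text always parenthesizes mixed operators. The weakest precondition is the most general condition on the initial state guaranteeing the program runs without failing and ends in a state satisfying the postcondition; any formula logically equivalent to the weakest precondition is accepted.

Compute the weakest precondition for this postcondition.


Working backward. After the program, the postcondition ((3*lim - 1 == 2 && lim + lim - 5 != -5) || p < -2) ==> p - 4 <= -9 must hold; in canonical form it is ((3*lim == 3 && 2*lim != 0) || p < -2) ==> p <= -5.
Before m := p + 2*p + 1: ((3*lim == 3 && 2*lim != 0) || p < -2) ==> p <= -5
Before m := lim - lim: ((3*lim == 3 && 2*lim != 0) || p < -2) ==> p <= -5
Before lim := m + m + 6: ((6*m == -15 && 4*m != -12) || p < -2) ==> p <= -5
Answer: WP = ((6*m == -15 && 4*m != -12) || p < -2) ==> p <= -5


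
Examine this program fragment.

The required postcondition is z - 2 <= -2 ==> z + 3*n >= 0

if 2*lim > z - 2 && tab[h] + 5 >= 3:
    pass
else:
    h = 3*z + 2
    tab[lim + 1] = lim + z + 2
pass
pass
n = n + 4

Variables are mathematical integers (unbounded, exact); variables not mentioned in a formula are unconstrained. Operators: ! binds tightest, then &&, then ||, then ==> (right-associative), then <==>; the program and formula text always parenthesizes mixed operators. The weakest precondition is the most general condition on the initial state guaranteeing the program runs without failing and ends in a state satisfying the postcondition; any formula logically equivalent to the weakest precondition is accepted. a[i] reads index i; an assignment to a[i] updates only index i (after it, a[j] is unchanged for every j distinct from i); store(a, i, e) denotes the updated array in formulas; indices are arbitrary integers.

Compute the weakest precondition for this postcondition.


Working backward. After the program, the postcondition z - 2 <= -2 ==> z + 3*n >= 0 must hold; in canonical form it is z <= 0 ==> 3*n + z >= 0.
Before n := n + 4: z <= 0 ==> 3*n + z >= -12
Before skip: z <= 0 ==> 3*n + z >= -12
Before skip: z <= 0 ==> 3*n + z >= -12
Then branch requires z <= 0 ==> 3*n + z >= -12; else branch requires z <= 0 ==> 3*n + z >= -12.
Before the if: ((2*lim > z - 2 && tab[h] >= -2) ==> (z <= 0 ==> 3*n + z >= -12)) && ((!(2*lim > z - 2 && tab[h] >= -2)) ==> (z <= 0 ==> 3*n + z >= -12))
Answer: WP = ((2*lim > z - 2 && tab[h] >= -2) ==> (z <= 0 ==> 3*n + z >= -12)) && ((!(2*lim > z - 2 && tab[h] >= -2)) ==> (z <= 0 ==> 3*n + z >= -12))


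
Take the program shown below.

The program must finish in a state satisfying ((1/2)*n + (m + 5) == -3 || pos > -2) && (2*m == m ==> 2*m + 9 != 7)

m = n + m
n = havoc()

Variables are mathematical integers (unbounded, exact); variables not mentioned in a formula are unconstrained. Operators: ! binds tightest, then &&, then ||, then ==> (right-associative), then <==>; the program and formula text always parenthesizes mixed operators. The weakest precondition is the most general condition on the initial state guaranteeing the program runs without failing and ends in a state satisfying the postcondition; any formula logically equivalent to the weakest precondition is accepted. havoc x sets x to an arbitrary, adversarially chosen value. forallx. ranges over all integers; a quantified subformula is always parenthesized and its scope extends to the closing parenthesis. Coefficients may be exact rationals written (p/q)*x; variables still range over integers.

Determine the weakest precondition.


Working backward. After the program, the postcondition ((1/2)*n + (m + 5) == -3 || pos > -2) && (2*m == m ==> 2*m + 9 != 7) must hold; in canonical form it is (m + (1/2)*n == -8 || pos > -2) && (m == 0 ==> 2*m != -2).
Before havoc n: forall n_1. ((m + (1/2)*n_1 == -8 || pos > -2) && (m == 0 ==> 2*m != -2))
Before m := n + m: forall n_1. ((m + n + (1/2)*n_1 == -8 || pos > -2) && (m + n == 0 ==> 2*m + 2*n != -2))
Answer: WP = forall n_1. ((m + n + (1/2)*n_1 == -8 || pos > -2) && (m + n == 0 ==> 2*m + 2*n != -2))


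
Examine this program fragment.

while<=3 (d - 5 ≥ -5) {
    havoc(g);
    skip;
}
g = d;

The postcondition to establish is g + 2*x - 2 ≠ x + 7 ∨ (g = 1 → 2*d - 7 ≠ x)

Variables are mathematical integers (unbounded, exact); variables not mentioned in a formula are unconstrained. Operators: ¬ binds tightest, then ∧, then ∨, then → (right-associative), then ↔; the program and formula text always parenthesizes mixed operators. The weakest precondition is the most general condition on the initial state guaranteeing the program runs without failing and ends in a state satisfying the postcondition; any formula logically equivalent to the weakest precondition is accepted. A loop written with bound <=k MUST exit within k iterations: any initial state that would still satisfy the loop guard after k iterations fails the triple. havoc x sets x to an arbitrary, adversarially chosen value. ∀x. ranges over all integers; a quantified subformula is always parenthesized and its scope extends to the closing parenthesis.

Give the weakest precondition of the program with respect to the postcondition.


Working backward. After the program, the postcondition g + 2*x - 2 ≠ x + 7 ∨ (g = 1 → 2*d - 7 ≠ x) must hold; in canonical form it is g + x ≠ 9 ∨ (g = 1 → 2*d ≠ x + 7).
Before g := d: d + x ≠ 9 ∨ (d = 1 → 2*d ≠ x + 7)
Before the loop (bound <=3), unroll the exhaustion recursion (WP_0 = exit-now case; WP_j = one more guarded iteration, up to j = 3):
  WP_0: (¬(d ≥ 0)) ∧ (d + x ≠ 9 ∨ (d = 1 → 2*d ≠ x + 7))
  WP_1: (d ≥ 0 → ((¬(d ≥ 0)) ∧ (d + x ≠ 9 ∨ (d = 1 → 2*d ≠ x + 7)))) ∧ ((¬(d ≥ 0)) → (d + x ≠ 9 ∨ (d = 1 → 2*d ≠ x + 7)))
  WP_2: (d ≥ 0 → ((d ≥ 0 → ((¬(d ≥ 0)) ∧ (d + x ≠ 9 ∨ (d = 1 → 2*d ≠ x + 7)))) ∧ ((¬(d ≥ 0)) → (d + x ≠ 9 ∨ (d = 1 → 2*d ≠ x + 7))))) ∧ ((¬(d ≥ 0)) → (d + x ≠ 9 ∨ (d = 1 → 2*d ≠ x + 7)))
  WP_3: (d ≥ 0 → ((d ≥ 0 → ((d ≥ 0 → ((¬(d ≥ 0)) ∧ (d + x ≠ 9 ∨ (d = 1 → 2*d ≠ x + 7)))) ∧ ((¬(d ≥ 0)) → (d + x ≠ 9 ∨ (d = 1 → 2*d ≠ x + 7))))) ∧ ((¬(d ≥ 0)) → (d + x ≠ 9 ∨ (d = 1 → 2*d ≠ x + 7))))) ∧ ((¬(d ≥ 0)) → (d + x ≠ 9 ∨ (d = 1 → 2*d ≠ x + 7)))
So before the loop: (d ≥ 0 → ((d ≥ 0 → ((d ≥ 0 → ((¬(d ≥ 0)) ∧ (d + x ≠ 9 ∨ (d = 1 → 2*d ≠ x + 7)))) ∧ ((¬(d ≥ 0)) → (d + x ≠ 9 ∨ (d = 1 → 2*d ≠ x + 7))))) ∧ ((¬(d ≥ 0)) → (d + x ≠ 9 ∨ (d = 1 → 2*d ≠ x + 7))))) ∧ ((¬(d ≥ 0)) → (d + x ≠ 9 ∨ (d = 1 → 2*d ≠ x + 7)))
Answer: WP = (d ≥ 0 → ((d ≥ 0 → ((d ≥ 0 → ((¬(d ≥ 0)) ∧ (d + x ≠ 9 ∨ (d = 1 → 2*d ≠ x + 7)))) ∧ ((¬(d ≥ 0)) → (d + x ≠ 9 ∨ (d = 1 → 2*d ≠ x + 7))))) ∧ ((¬(d ≥ 0)) → (d + x ≠ 9 ∨ (d = 1 → 2*d ≠ x + 7))))) ∧ ((¬(d ≥ 0)) → (d + x ≠ 9 ∨ (d = 1 → 2*d ≠ x + 7)))


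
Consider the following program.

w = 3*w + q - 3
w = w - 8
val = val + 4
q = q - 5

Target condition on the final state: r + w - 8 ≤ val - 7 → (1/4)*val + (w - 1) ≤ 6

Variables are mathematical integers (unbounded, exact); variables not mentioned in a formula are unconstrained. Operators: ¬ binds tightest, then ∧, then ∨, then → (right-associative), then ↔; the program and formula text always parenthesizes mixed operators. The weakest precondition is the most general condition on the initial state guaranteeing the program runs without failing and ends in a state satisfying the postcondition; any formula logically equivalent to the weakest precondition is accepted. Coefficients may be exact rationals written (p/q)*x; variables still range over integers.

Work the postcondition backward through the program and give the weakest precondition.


Working backward. After the program, the postcondition r + w - 8 ≤ val - 7 → (1/4)*val + (w - 1) ≤ 6 must hold; in canonical form it is r + w ≤ val + 1 → (1/4)*val + w ≤ 7.
Before q := q - 5: r + w ≤ val + 1 → (1/4)*val + w ≤ 7
Before val := val + 4: r + w ≤ val + 5 → (1/4)*val + w ≤ 6
Before w := w - 8: r + w ≤ val + 13 → (1/4)*val + w ≤ 14
Before w := 3*w + q - 3: q + r + 3*w ≤ val + 16 → q + (1/4)*val + 3*w ≤ 17
Answer: WP = q + r + 3*w ≤ val + 16 → q + (1/4)*val + 3*w ≤ 17


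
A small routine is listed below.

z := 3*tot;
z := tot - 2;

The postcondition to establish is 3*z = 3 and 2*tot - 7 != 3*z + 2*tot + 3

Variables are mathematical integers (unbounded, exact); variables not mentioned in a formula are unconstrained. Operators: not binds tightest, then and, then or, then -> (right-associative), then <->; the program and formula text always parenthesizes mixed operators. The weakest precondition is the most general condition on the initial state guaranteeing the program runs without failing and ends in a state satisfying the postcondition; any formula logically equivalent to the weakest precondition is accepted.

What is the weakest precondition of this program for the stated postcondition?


Working backward. After the program, the postcondition 3*z = 3 and 2*tot - 7 != 3*z + 2*tot + 3 must hold; in canonical form it is 3*z = 3 and 3*z != -10.
Before z := tot - 2: 3*tot = 9 and 3*tot != -4
Before z := 3*tot: 3*tot = 9 and 3*tot != -4
Answer: WP = 3*tot = 9 and 3*tot != -4


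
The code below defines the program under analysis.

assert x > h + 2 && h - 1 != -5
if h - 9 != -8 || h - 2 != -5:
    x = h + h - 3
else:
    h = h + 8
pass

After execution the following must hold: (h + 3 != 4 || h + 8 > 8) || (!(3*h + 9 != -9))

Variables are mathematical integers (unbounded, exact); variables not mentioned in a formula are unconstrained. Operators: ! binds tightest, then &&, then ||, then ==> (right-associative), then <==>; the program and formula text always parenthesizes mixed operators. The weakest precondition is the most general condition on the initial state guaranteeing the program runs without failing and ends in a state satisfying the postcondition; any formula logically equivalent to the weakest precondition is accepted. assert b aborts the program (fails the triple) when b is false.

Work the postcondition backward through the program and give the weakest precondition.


Working backward. After the program, the postcondition (h + 3 != 4 || h + 8 > 8) || (!(3*h + 9 != -9)) must hold; in canonical form it is h != 1 || h > 0 || (!(3*h != -18)).
Before skip: h != 1 || h > 0 || (!(3*h != -18))
Then branch requires h != 1 || h > 0 || (!(3*h != -18)); else branch requires h != -7 || h > -8 || (!(3*h != -42)).
Before the if: ((h != 1 || h != -3) ==> (h != 1 || h > 0 || (!(3*h != -18)))) && ((!(h != 1 || h != -3)) ==> (h != -7 || h > -8 || (!(3*h != -42))))
Before assert x > h + 2 && h - 1 != -5: x > h + 2 && h != -4 && ((h != 1 || h != -3) ==> (h != 1 || h > 0 || (!(3*h != -18)))) && ((!(h != 1 || h != -3)) ==> (h != -7 || h > -8 || (!(3*h != -42))))
Answer: WP = x > h + 2 && h != -4 && ((h != 1 || h != -3) ==> (h != 1 || h > 0 || (!(3*h != -18)))) && ((!(h != 1 || h != -3)) ==> (h != -7 || h > -8 || (!(3*h != -42))))
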